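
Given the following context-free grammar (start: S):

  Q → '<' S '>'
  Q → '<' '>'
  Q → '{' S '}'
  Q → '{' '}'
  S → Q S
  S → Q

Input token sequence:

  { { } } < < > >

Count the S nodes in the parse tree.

4

[S [Q { [S [Q { }]] }] [S [Q < [S [Q < >]] >]]]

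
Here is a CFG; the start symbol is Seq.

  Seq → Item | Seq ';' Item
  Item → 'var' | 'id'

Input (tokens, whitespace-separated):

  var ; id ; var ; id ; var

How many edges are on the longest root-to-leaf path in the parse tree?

6

[Seq [Seq [Seq [Seq [Seq [Item var]] ; [Item id]] ; [Item var]] ; [Item id]] ; [Item var]]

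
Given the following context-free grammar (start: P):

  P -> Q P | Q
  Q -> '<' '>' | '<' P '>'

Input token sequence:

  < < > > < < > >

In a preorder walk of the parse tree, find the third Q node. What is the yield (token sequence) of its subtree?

< < > >

[P [Q < [P [Q < >]] >] [P [Q < [P [Q < >]] >]]]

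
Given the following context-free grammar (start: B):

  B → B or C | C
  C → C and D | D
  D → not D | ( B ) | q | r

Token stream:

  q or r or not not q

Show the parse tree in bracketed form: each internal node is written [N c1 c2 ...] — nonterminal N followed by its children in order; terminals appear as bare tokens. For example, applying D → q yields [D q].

[B [B [B [C [D q]]] or [C [D r]]] or [C [D not [D not [D q]]]]]

B
B or C
B or C or C
C or C or C
D or C or C
q or C or C
q or D or C
q or r or C
q or r or D
q or r or not D
q or r or not not D
q or r or not not q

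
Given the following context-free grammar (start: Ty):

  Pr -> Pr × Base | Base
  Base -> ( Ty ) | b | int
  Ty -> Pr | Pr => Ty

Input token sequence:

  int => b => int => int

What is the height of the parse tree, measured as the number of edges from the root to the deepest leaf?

6

[Ty [Pr [Base int]] => [Ty [Pr [Base b]] => [Ty [Pr [Base int]] => [Ty [Pr [Base int]]]]]]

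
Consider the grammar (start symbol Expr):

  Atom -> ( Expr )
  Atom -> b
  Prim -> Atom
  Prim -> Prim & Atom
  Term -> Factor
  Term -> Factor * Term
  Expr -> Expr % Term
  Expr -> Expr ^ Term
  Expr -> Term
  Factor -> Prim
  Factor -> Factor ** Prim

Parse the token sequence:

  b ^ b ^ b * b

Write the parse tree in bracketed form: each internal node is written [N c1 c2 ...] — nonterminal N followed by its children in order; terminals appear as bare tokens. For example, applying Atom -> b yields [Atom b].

Expr
Expr ^ Term
Expr ^ Term ^ Term
Term ^ Term ^ Term
Factor ^ Term ^ Term
Prim ^ Term ^ Term
Atom ^ Term ^ Term
b ^ Term ^ Term
b ^ Factor ^ Term
b ^ Prim ^ Term
b ^ Atom ^ Term
b ^ b ^ Term
b ^ b ^ Factor * Term
b ^ b ^ Prim * Term
b ^ b ^ Atom * Term
b ^ b ^ b * Term
b ^ b ^ b * Factor
b ^ b ^ b * Prim
b ^ b ^ b * Atom
b ^ b ^ b * b

[Expr [Expr [Expr [Term [Factor [Prim [Atom b]]]]] ^ [Term [Factor [Prim [Atom b]]]]] ^ [Term [Factor [Prim [Atom b]]] * [Term [Factor [Prim [Atom b]]]]]]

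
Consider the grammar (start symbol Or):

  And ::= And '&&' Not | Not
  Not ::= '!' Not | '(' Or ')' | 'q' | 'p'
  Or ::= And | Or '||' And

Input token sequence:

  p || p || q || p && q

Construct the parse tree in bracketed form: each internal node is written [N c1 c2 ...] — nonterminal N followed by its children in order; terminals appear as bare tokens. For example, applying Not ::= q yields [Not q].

[Or [Or [Or [Or [And [Not p]]] || [And [Not p]]] || [And [Not q]]] || [And [And [Not p]] && [Not q]]]

Or
Or || And
Or || And || And
Or || And || And || And
And || And || And || And
Not || And || And || And
p || And || And || And
p || Not || And || And
p || p || And || And
p || p || Not || And
p || p || q || And
p || p || q || And && Not
p || p || q || Not && Not
p || p || q || p && Not
p || p || q || p && q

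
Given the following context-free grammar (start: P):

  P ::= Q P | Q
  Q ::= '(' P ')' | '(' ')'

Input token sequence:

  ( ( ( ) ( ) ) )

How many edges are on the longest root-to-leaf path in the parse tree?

7

[P [Q ( [P [Q ( [P [Q ( )] [P [Q ( )]]] )]] )]]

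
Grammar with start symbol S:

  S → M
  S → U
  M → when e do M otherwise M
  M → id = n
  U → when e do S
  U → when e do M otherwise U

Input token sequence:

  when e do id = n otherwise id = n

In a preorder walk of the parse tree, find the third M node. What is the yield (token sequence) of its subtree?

id = n

[S [M when e do [M id = n] otherwise [M id = n]]]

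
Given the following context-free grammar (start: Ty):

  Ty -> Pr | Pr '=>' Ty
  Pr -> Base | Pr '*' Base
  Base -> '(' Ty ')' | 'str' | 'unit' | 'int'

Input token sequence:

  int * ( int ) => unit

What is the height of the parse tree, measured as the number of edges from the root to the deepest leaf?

6

[Ty [Pr [Pr [Base int]] * [Base ( [Ty [Pr [Base int]]] )]] => [Ty [Pr [Base unit]]]]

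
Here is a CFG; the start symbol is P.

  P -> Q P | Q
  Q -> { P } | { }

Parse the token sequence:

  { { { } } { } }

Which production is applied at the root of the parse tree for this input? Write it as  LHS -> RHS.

[P [Q { [P [Q { [P [Q { }]] }] [P [Q { }]]] }]]

P -> Q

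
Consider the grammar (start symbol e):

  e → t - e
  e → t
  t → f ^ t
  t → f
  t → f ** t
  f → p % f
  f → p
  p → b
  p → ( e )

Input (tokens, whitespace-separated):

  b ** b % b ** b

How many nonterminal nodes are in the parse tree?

12

[e [t [f [p b]] ** [t [f [p b] % [f [p b]]] ** [t [f [p b]]]]]]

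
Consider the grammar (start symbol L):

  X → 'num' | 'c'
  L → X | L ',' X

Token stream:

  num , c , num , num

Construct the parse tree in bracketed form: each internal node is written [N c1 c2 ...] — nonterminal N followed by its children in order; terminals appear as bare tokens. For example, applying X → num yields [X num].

[L [L [L [L [X num]] , [X c]] , [X num]] , [X num]]

L
L , X
L , X , X
L , X , X , X
X , X , X , X
num , X , X , X
num , c , X , X
num , c , num , X
num , c , num , num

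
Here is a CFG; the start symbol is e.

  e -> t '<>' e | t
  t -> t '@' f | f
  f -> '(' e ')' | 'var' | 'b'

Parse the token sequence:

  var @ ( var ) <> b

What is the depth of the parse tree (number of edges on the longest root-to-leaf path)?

6

[e [t [t [f var]] @ [f ( [e [t [f var]]] )]] <> [e [t [f b]]]]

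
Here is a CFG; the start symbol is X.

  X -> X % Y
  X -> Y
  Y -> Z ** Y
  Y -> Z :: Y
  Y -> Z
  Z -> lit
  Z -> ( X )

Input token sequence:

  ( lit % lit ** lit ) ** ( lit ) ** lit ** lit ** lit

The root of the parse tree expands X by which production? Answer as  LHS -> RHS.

[X [Y [Z ( [X [X [Y [Z lit]]] % [Y [Z lit] ** [Y [Z lit]]]] )] ** [Y [Z ( [X [Y [Z lit]]] )] ** [Y [Z lit] ** [Y [Z lit] ** [Y [Z lit]]]]]]]

X -> Y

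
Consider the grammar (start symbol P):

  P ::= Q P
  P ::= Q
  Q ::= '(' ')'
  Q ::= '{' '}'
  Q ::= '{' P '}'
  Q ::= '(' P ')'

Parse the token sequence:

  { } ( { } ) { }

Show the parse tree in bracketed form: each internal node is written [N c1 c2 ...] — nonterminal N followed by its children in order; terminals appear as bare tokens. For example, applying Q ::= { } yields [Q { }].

P
Q P
{ } P
{ } Q P
{ } ( P ) P
{ } ( Q ) P
{ } ( { } ) P
{ } ( { } ) Q
{ } ( { } ) { }

[P [Q { }] [P [Q ( [P [Q { }]] )] [P [Q { }]]]]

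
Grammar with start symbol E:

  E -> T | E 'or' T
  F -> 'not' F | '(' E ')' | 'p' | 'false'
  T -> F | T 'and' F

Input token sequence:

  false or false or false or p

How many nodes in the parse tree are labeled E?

4

[E [E [E [E [T [F false]]] or [T [F false]]] or [T [F false]]] or [T [F p]]]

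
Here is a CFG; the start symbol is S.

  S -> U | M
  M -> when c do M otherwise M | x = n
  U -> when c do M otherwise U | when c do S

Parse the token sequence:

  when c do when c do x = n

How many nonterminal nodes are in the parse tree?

[S [U when c do [S [U when c do [S [M x = n]]]]]]

6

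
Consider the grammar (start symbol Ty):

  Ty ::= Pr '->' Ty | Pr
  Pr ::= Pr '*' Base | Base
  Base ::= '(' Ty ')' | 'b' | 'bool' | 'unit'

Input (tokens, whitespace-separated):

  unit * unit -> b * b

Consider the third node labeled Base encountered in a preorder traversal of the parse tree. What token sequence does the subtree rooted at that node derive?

b

[Ty [Pr [Pr [Base unit]] * [Base unit]] -> [Ty [Pr [Pr [Base b]] * [Base b]]]]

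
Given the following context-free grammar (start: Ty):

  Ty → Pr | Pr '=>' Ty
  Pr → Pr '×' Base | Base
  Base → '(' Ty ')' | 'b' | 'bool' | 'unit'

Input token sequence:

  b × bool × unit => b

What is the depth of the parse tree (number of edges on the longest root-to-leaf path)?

[Ty [Pr [Pr [Pr [Base b]] × [Base bool]] × [Base unit]] => [Ty [Pr [Base b]]]]

5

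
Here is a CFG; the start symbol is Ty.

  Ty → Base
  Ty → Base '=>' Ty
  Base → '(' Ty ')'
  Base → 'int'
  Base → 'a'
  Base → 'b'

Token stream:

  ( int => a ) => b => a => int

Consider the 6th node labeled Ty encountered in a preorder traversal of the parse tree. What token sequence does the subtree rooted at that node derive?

[Ty [Base ( [Ty [Base int] => [Ty [Base a]]] )] => [Ty [Base b] => [Ty [Base a] => [Ty [Base int]]]]]

int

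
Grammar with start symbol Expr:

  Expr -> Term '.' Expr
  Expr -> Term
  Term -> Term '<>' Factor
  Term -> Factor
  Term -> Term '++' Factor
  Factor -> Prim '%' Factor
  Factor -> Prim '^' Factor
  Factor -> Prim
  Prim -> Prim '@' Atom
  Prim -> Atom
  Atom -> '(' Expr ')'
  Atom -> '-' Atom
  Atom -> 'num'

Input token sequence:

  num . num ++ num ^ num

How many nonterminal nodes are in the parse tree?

[Expr [Term [Factor [Prim [Atom num]]]] . [Expr [Term [Term [Factor [Prim [Atom num]]]] ++ [Factor [Prim [Atom num]] ^ [Factor [Prim [Atom num]]]]]]]

17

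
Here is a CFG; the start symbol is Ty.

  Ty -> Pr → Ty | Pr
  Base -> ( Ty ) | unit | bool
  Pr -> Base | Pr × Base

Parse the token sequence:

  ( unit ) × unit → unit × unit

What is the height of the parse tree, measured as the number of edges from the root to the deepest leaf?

7

[Ty [Pr [Pr [Base ( [Ty [Pr [Base unit]]] )]] × [Base unit]] → [Ty [Pr [Pr [Base unit]] × [Base unit]]]]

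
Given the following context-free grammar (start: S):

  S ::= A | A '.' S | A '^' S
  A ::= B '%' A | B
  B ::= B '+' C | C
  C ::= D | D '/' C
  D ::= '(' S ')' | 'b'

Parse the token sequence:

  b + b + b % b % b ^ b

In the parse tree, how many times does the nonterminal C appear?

6

[S [A [B [B [B [C [D b]]] + [C [D b]]] + [C [D b]]] % [A [B [C [D b]]] % [A [B [C [D b]]]]]] ^ [S [A [B [C [D b]]]]]]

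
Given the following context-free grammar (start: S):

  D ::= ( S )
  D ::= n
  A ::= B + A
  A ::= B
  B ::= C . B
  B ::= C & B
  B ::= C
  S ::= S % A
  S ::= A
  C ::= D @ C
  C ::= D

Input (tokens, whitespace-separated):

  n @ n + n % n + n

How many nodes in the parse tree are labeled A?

[S [S [A [B [C [D n] @ [C [D n]]]] + [A [B [C [D n]]]]]] % [A [B [C [D n]]] + [A [B [C [D n]]]]]]

4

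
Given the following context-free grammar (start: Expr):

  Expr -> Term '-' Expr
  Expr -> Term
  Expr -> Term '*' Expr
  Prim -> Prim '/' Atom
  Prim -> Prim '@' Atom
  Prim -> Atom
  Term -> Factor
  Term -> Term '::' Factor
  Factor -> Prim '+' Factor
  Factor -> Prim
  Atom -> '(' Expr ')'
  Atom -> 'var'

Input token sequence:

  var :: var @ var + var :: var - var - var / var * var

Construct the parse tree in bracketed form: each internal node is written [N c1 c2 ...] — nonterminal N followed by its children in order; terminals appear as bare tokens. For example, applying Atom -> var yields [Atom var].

[Expr [Term [Term [Term [Factor [Prim [Atom var]]]] :: [Factor [Prim [Prim [Atom var]] @ [Atom var]] + [Factor [Prim [Atom var]]]]] :: [Factor [Prim [Atom var]]]] - [Expr [Term [Factor [Prim [Atom var]]]] - [Expr [Term [Factor [Prim [Prim [Atom var]] / [Atom var]]]] * [Expr [Term [Factor [Prim [Atom var]]]]]]]]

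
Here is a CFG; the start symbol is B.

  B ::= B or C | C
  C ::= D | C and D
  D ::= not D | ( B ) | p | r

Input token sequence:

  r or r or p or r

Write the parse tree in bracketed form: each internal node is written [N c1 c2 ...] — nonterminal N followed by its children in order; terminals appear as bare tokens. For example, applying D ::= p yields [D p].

B
B or C
B or C or C
B or C or C or C
C or C or C or C
D or C or C or C
r or C or C or C
r or D or C or C
r or r or C or C
r or r or D or C
r or r or p or C
r or r or p or D
r or r or p or r

[B [B [B [B [C [D r]]] or [C [D r]]] or [C [D p]]] or [C [D r]]]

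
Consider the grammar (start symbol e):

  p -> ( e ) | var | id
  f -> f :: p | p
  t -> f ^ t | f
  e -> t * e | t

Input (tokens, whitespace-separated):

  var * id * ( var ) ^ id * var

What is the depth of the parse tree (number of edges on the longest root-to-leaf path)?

[e [t [f [p var]]] * [e [t [f [p id]]] * [e [t [f [p ( [e [t [f [p var]]]] )]] ^ [t [f [p id]]]] * [e [t [f [p var]]]]]]]

10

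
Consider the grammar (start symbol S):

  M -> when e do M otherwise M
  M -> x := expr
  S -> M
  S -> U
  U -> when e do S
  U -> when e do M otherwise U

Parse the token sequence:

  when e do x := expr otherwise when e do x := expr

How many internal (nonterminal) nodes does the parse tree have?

6

[S [U when e do [M x := expr] otherwise [U when e do [S [M x := expr]]]]]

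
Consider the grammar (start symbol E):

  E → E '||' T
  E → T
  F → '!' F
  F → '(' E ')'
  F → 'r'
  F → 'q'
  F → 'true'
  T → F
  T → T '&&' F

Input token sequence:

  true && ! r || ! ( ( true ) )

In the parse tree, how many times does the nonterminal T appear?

[E [E [T [T [F true]] && [F ! [F r]]]] || [T [F ! [F ( [E [T [F ( [E [T [F true]]] )]]] )]]]]

5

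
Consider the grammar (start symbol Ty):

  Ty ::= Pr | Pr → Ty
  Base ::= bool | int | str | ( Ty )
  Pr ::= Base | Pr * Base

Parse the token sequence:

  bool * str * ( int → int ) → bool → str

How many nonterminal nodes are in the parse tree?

19

[Ty [Pr [Pr [Pr [Base bool]] * [Base str]] * [Base ( [Ty [Pr [Base int]] → [Ty [Pr [Base int]]]] )]] → [Ty [Pr [Base bool]] → [Ty [Pr [Base str]]]]]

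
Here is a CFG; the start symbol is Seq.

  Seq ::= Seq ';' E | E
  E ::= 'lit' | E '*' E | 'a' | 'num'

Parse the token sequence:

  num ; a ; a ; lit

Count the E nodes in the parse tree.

[Seq [Seq [Seq [Seq [E num]] ; [E a]] ; [E a]] ; [E lit]]

4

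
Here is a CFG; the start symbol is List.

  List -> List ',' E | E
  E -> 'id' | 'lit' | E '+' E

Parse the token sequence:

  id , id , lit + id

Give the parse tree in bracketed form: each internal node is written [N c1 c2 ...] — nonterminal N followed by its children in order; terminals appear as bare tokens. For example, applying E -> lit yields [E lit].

List
List , E
List , E , E
E , E , E
id , E , E
id , id , E
id , id , E + E
id , id , lit + E
id , id , lit + id

[List [List [List [E id]] , [E id]] , [E [E lit] + [E id]]]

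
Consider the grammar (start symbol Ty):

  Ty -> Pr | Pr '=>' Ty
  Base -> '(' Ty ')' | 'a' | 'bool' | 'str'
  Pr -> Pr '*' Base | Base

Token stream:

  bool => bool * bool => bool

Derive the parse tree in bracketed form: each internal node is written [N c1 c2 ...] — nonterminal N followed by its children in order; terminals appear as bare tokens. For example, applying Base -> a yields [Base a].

[Ty [Pr [Base bool]] => [Ty [Pr [Pr [Base bool]] * [Base bool]] => [Ty [Pr [Base bool]]]]]

Ty
Pr => Ty
Base => Ty
bool => Ty
bool => Pr => Ty
bool => Pr * Base => Ty
bool => Base * Base => Ty
bool => bool * Base => Ty
bool => bool * bool => Ty
bool => bool * bool => Pr
bool => bool * bool => Base
bool => bool * bool => bool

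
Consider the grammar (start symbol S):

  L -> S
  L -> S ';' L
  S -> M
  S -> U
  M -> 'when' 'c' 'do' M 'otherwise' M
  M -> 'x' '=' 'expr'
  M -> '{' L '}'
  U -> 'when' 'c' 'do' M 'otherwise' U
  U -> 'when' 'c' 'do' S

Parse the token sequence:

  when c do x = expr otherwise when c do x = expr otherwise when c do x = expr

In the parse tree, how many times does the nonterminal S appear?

[S [U when c do [M x = expr] otherwise [U when c do [M x = expr] otherwise [U when c do [S [M x = expr]]]]]]

2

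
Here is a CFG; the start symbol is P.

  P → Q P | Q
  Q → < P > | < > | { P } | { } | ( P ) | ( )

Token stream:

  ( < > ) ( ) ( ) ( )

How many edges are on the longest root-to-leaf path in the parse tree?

[P [Q ( [P [Q < >]] )] [P [Q ( )] [P [Q ( )] [P [Q ( )]]]]]

5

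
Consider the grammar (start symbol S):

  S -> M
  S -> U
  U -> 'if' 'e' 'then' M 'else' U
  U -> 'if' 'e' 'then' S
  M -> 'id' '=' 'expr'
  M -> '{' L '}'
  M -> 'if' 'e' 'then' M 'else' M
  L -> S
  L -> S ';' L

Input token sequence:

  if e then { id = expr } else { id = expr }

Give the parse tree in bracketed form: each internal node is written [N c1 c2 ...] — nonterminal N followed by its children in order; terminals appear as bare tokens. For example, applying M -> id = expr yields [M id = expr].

S
M
if e then M else M
if e then { L } else M
if e then { S } else M
if e then { M } else M
if e then { id = expr } else M
if e then { id = expr } else { L }
if e then { id = expr } else { S }
if e then { id = expr } else { M }
if e then { id = expr } else { id = expr }

[S [M if e then [M { [L [S [M id = expr]]] }] else [M { [L [S [M id = expr]]] }]]]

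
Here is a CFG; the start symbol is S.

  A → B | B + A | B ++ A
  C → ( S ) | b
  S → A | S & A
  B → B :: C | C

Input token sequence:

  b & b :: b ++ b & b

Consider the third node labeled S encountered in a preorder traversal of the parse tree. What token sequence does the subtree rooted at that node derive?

b

[S [S [S [A [B [C b]]]] & [A [B [B [C b]] :: [C b]] ++ [A [B [C b]]]]] & [A [B [C b]]]]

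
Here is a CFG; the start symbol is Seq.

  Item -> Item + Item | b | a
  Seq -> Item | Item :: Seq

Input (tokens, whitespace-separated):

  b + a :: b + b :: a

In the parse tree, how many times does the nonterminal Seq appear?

[Seq [Item [Item b] + [Item a]] :: [Seq [Item [Item b] + [Item b]] :: [Seq [Item a]]]]

3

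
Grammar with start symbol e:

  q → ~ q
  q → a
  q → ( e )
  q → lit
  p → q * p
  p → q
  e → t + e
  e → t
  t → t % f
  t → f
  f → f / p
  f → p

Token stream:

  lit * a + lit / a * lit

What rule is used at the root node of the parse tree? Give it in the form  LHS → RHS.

[e [t [f [p [q lit] * [p [q a]]]]] + [e [t [f [f [p [q lit]]] / [p [q a] * [p [q lit]]]]]]]

e → t + e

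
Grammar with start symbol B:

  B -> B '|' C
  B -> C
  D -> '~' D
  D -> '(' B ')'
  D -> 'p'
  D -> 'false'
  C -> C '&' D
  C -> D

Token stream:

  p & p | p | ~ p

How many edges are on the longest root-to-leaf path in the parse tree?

[B [B [B [C [C [D p]] & [D p]]] | [C [D p]]] | [C [D ~ [D p]]]]

6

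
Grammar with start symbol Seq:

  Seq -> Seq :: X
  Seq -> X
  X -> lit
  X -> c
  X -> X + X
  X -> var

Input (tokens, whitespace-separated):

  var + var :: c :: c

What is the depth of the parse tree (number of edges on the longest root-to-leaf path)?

5

[Seq [Seq [Seq [X [X var] + [X var]]] :: [X c]] :: [X c]]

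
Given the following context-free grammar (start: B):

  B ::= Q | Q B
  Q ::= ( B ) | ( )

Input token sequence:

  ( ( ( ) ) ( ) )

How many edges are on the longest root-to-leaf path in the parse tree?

[B [Q ( [B [Q ( [B [Q ( )]] )] [B [Q ( )]]] )]]

6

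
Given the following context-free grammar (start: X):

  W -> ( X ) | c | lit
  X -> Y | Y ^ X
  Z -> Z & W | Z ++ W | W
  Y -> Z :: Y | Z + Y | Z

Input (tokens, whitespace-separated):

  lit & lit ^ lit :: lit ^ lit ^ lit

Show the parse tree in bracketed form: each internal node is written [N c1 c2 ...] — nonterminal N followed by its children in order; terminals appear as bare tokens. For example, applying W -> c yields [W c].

X
Y ^ X
Z ^ X
Z & W ^ X
W & W ^ X
lit & W ^ X
lit & lit ^ X
lit & lit ^ Y ^ X
lit & lit ^ Z :: Y ^ X
lit & lit ^ W :: Y ^ X
lit & lit ^ lit :: Y ^ X
lit & lit ^ lit :: Z ^ X
lit & lit ^ lit :: W ^ X
lit & lit ^ lit :: lit ^ X
lit & lit ^ lit :: lit ^ Y ^ X
lit & lit ^ lit :: lit ^ Z ^ X
lit & lit ^ lit :: lit ^ W ^ X
lit & lit ^ lit :: lit ^ lit ^ X
lit & lit ^ lit :: lit ^ lit ^ Y
lit & lit ^ lit :: lit ^ lit ^ Z
lit & lit ^ lit :: lit ^ lit ^ W
lit & lit ^ lit :: lit ^ lit ^ lit

[X [Y [Z [Z [W lit]] & [W lit]]] ^ [X [Y [Z [W lit]] :: [Y [Z [W lit]]]] ^ [X [Y [Z [W lit]]] ^ [X [Y [Z [W lit]]]]]]]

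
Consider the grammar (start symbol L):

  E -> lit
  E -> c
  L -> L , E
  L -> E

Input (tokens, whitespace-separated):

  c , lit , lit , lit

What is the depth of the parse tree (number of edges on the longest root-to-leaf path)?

[L [L [L [L [E c]] , [E lit]] , [E lit]] , [E lit]]

5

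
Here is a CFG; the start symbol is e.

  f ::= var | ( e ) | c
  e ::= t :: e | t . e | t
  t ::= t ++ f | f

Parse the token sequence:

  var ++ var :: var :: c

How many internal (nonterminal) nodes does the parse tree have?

11

[e [t [t [f var]] ++ [f var]] :: [e [t [f var]] :: [e [t [f c]]]]]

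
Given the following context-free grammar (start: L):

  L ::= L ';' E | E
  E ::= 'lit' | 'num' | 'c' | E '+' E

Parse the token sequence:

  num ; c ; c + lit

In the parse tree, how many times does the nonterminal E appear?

5

[L [L [L [E num]] ; [E c]] ; [E [E c] + [E lit]]]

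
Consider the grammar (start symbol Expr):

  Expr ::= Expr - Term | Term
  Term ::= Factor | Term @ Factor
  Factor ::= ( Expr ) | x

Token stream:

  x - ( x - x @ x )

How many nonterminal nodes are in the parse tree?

14

[Expr [Expr [Term [Factor x]]] - [Term [Factor ( [Expr [Expr [Term [Factor x]]] - [Term [Term [Factor x]] @ [Factor x]]] )]]]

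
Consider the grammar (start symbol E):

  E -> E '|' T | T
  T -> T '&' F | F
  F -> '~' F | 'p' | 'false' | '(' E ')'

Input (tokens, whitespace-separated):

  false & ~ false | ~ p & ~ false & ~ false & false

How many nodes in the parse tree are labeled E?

[E [E [T [T [F false]] & [F ~ [F false]]]] | [T [T [T [T [F ~ [F p]]] & [F ~ [F false]]] & [F ~ [F false]]] & [F false]]]

2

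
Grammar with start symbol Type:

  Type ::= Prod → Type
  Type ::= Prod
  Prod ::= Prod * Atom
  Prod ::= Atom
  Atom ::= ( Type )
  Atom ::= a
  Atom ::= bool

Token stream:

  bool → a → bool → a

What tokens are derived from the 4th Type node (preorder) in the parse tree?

[Type [Prod [Atom bool]] → [Type [Prod [Atom a]] → [Type [Prod [Atom bool]] → [Type [Prod [Atom a]]]]]]

a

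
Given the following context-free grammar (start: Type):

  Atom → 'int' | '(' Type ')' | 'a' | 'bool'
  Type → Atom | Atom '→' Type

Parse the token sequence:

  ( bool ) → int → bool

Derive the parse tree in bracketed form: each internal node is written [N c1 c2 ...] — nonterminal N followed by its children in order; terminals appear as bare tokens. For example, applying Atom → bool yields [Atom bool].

Type
Atom → Type
( Type ) → Type
( Atom ) → Type
( bool ) → Type
( bool ) → Atom → Type
( bool ) → int → Type
( bool ) → int → Atom
( bool ) → int → bool

[Type [Atom ( [Type [Atom bool]] )] → [Type [Atom int] → [Type [Atom bool]]]]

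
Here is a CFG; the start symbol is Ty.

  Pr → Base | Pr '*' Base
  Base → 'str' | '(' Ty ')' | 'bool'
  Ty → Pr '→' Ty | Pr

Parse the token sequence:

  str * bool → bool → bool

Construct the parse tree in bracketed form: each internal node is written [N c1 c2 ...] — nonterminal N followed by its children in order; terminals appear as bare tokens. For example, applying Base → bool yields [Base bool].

Ty
Pr → Ty
Pr * Base → Ty
Base * Base → Ty
str * Base → Ty
str * bool → Ty
str * bool → Pr → Ty
str * bool → Base → Ty
str * bool → bool → Ty
str * bool → bool → Pr
str * bool → bool → Base
str * bool → bool → bool

[Ty [Pr [Pr [Base str]] * [Base bool]] → [Ty [Pr [Base bool]] → [Ty [Pr [Base bool]]]]]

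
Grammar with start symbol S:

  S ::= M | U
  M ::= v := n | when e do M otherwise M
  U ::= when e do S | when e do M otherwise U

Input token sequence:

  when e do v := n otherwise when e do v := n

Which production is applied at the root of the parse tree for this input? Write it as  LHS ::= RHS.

S ::= U

[S [U when e do [M v := n] otherwise [U when e do [S [M v := n]]]]]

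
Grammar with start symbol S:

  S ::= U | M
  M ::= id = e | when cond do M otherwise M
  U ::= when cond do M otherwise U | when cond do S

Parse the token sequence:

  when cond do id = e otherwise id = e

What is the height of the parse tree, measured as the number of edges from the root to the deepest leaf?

[S [M when cond do [M id = e] otherwise [M id = e]]]

3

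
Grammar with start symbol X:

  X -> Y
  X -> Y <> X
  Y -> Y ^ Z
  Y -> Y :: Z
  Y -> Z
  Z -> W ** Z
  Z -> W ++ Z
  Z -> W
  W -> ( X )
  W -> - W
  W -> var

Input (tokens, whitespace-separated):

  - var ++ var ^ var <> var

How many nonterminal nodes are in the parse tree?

14

[X [Y [Y [Z [W - [W var]] ++ [Z [W var]]]] ^ [Z [W var]]] <> [X [Y [Z [W var]]]]]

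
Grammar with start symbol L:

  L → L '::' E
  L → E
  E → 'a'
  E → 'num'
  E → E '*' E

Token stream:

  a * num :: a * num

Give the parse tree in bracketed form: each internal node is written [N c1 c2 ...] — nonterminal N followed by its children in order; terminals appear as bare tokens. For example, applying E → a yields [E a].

[L [L [E [E a] * [E num]]] :: [E [E a] * [E num]]]

L
L :: E
E :: E
E * E :: E
a * E :: E
a * num :: E
a * num :: E * E
a * num :: a * E
a * num :: a * num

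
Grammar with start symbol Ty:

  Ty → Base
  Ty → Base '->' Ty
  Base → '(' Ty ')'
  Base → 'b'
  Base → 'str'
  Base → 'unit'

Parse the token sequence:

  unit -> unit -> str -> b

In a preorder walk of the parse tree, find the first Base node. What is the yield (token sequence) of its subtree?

unit

[Ty [Base unit] -> [Ty [Base unit] -> [Ty [Base str] -> [Ty [Base b]]]]]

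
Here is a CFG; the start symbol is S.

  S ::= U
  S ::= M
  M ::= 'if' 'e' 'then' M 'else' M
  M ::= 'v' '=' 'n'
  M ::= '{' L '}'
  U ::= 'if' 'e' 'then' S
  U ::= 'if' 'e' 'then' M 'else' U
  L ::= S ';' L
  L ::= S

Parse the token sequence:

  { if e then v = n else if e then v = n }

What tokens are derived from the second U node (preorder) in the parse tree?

[S [M { [L [S [U if e then [M v = n] else [U if e then [S [M v = n]]]]]] }]]

if e then v = n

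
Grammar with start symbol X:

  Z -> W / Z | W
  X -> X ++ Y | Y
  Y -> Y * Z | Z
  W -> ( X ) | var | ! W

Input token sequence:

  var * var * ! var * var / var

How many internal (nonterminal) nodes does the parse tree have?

[X [Y [Y [Y [Y [Z [W var]]] * [Z [W var]]] * [Z [W ! [W var]]]] * [Z [W var] / [Z [W var]]]]]

16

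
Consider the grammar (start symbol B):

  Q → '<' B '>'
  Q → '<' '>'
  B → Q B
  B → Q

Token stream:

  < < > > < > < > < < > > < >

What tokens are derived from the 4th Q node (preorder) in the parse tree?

< >

[B [Q < [B [Q < >]] >] [B [Q < >] [B [Q < >] [B [Q < [B [Q < >]] >] [B [Q < >]]]]]]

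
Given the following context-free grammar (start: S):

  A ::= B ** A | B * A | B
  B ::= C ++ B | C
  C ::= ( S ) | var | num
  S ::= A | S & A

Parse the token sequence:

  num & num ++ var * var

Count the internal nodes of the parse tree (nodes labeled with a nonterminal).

[S [S [A [B [C num]]]] & [A [B [C num] ++ [B [C var]]] * [A [B [C var]]]]]

13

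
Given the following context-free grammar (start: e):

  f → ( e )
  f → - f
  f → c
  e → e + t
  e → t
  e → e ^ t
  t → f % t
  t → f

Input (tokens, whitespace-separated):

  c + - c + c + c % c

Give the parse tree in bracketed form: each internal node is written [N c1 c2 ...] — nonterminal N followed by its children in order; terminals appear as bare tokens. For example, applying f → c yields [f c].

[e [e [e [e [t [f c]]] + [t [f - [f c]]]] + [t [f c]]] + [t [f c] % [t [f c]]]]

e
e + t
e + t + t
e + t + t + t
t + t + t + t
f + t + t + t
c + t + t + t
c + f + t + t
c + - f + t + t
c + - c + t + t
c + - c + f + t
c + - c + c + t
c + - c + c + f % t
c + - c + c + c % t
c + - c + c + c % f
c + - c + c + c % c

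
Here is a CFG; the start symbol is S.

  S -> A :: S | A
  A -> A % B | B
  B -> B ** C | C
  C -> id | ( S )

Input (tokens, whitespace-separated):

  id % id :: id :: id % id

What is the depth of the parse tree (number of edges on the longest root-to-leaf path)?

[S [A [A [B [C id]]] % [B [C id]]] :: [S [A [B [C id]]] :: [S [A [A [B [C id]]] % [B [C id]]]]]]

7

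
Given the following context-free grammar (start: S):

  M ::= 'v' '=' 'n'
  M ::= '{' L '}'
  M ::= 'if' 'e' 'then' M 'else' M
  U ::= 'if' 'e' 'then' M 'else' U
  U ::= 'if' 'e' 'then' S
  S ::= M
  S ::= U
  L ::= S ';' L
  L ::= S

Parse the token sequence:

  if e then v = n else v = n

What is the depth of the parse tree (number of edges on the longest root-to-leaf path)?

[S [M if e then [M v = n] else [M v = n]]]

3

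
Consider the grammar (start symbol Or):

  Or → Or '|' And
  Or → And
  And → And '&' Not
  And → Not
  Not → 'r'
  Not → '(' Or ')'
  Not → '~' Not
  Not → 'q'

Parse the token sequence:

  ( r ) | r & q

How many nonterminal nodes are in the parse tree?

[Or [Or [And [Not ( [Or [And [Not r]]] )]]] | [And [And [Not r]] & [Not q]]]

11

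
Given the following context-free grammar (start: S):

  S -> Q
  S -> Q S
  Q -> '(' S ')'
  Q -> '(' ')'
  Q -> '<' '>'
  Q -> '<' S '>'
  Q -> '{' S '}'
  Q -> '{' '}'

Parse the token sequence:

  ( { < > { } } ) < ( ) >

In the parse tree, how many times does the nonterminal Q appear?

6

[S [Q ( [S [Q { [S [Q < >] [S [Q { }]]] }]] )] [S [Q < [S [Q ( )]] >]]]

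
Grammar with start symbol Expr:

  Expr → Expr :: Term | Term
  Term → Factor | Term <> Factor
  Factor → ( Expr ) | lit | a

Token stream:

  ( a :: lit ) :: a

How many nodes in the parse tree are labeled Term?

4

[Expr [Expr [Term [Factor ( [Expr [Expr [Term [Factor a]]] :: [Term [Factor lit]]] )]]] :: [Term [Factor a]]]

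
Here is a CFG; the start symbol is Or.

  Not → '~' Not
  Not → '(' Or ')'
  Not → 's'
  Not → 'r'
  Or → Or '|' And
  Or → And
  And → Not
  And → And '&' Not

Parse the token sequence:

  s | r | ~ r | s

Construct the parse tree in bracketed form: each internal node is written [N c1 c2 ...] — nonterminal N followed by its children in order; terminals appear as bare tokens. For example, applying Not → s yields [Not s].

Or
Or | And
Or | And | And
Or | And | And | And
And | And | And | And
Not | And | And | And
s | And | And | And
s | Not | And | And
s | r | And | And
s | r | Not | And
s | r | ~ Not | And
s | r | ~ r | And
s | r | ~ r | Not
s | r | ~ r | s

[Or [Or [Or [Or [And [Not s]]] | [And [Not r]]] | [And [Not ~ [Not r]]]] | [And [Not s]]]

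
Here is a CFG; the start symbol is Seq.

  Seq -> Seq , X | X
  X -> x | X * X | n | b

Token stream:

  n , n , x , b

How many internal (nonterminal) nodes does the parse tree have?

[Seq [Seq [Seq [Seq [X n]] , [X n]] , [X x]] , [X b]]

8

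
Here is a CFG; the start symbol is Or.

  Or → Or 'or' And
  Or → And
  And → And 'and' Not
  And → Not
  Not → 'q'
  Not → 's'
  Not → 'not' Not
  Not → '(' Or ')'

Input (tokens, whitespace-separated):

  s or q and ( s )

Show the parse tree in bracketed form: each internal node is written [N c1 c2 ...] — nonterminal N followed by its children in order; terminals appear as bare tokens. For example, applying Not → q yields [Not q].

[Or [Or [And [Not s]]] or [And [And [Not q]] and [Not ( [Or [And [Not s]]] )]]]

Or
Or or And
And or And
Not or And
s or And
s or And and Not
s or Not and Not
s or q and Not
s or q and ( Or )
s or q and ( And )
s or q and ( Not )
s or q and ( s )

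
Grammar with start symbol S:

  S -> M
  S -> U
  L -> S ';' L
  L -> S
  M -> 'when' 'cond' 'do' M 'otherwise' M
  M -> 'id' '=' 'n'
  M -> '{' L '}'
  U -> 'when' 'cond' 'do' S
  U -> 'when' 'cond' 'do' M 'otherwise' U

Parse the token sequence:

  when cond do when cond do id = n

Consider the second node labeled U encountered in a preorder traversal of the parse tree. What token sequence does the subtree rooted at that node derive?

when cond do id = n

[S [U when cond do [S [U when cond do [S [M id = n]]]]]]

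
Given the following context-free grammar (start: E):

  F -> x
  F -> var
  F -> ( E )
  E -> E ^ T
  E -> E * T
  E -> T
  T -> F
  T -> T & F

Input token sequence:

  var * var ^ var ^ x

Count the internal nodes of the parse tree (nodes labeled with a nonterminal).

[E [E [E [E [T [F var]]] * [T [F var]]] ^ [T [F var]]] ^ [T [F x]]]

12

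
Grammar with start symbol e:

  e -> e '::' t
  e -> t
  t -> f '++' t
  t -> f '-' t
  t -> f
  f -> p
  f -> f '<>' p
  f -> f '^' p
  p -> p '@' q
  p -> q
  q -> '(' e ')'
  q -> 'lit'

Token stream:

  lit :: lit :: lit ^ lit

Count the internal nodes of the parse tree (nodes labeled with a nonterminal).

[e [e [e [t [f [p [q lit]]]]] :: [t [f [p [q lit]]]]] :: [t [f [f [p [q lit]]] ^ [p [q lit]]]]]

18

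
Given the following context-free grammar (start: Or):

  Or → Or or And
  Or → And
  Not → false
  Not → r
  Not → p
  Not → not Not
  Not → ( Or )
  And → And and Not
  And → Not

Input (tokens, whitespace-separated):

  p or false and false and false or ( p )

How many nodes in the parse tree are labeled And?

6

[Or [Or [Or [And [Not p]]] or [And [And [And [Not false]] and [Not false]] and [Not false]]] or [And [Not ( [Or [And [Not p]]] )]]]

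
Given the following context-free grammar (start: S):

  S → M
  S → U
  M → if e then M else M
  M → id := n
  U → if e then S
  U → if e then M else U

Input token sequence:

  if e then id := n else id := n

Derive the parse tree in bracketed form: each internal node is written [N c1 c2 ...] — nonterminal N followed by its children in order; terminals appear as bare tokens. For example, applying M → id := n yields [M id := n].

S
M
if e then M else M
if e then id := n else M
if e then id := n else id := n

[S [M if e then [M id := n] else [M id := n]]]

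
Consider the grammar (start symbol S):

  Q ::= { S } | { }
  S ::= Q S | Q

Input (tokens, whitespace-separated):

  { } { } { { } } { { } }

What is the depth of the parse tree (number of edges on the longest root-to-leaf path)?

[S [Q { }] [S [Q { }] [S [Q { [S [Q { }]] }] [S [Q { [S [Q { }]] }]]]]]

7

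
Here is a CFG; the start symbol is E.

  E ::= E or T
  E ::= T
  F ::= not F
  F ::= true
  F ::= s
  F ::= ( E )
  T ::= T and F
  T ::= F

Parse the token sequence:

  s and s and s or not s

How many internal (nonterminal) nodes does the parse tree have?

[E [E [T [T [T [F s]] and [F s]] and [F s]]] or [T [F not [F s]]]]

11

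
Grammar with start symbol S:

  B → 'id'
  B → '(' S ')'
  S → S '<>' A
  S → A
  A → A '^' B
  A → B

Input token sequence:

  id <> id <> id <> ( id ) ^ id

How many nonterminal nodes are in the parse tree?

17

[S [S [S [S [A [B id]]] <> [A [B id]]] <> [A [B id]]] <> [A [A [B ( [S [A [B id]]] )]] ^ [B id]]]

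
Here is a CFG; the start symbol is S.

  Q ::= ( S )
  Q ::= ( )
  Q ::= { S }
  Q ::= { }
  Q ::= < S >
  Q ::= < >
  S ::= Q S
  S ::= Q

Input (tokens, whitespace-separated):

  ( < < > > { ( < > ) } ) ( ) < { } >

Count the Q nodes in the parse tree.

[S [Q ( [S [Q < [S [Q < >]] >] [S [Q { [S [Q ( [S [Q < >]] )]] }]]] )] [S [Q ( )] [S [Q < [S [Q { }]] >]]]]

9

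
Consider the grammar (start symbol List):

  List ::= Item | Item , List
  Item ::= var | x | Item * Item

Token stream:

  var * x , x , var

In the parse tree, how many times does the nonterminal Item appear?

5

[List [Item [Item var] * [Item x]] , [List [Item x] , [List [Item var]]]]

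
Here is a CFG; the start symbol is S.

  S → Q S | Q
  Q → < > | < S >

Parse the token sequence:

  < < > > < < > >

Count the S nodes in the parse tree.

[S [Q < [S [Q < >]] >] [S [Q < [S [Q < >]] >]]]

4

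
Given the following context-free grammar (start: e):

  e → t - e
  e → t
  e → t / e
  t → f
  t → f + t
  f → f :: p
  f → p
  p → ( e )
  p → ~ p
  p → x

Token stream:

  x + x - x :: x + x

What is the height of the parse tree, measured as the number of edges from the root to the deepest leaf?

[e [t [f [p x]] + [t [f [p x]]]] - [e [t [f [f [p x]] :: [p x]] + [t [f [p x]]]]]]

6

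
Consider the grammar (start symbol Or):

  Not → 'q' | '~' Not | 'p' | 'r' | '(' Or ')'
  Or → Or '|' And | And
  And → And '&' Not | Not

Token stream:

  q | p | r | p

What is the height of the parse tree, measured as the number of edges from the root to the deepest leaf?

[Or [Or [Or [Or [And [Not q]]] | [And [Not p]]] | [And [Not r]]] | [And [Not p]]]

6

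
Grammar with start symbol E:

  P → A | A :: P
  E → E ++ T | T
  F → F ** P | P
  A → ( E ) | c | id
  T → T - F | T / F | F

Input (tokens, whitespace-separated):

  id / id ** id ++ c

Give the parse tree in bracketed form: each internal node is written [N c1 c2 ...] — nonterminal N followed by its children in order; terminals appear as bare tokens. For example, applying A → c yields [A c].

[E [E [T [T [F [P [A id]]]] / [F [F [P [A id]]] ** [P [A id]]]]] ++ [T [F [P [A c]]]]]

E
E ++ T
T ++ T
T / F ++ T
F / F ++ T
P / F ++ T
A / F ++ T
id / F ++ T
id / F ** P ++ T
id / P ** P ++ T
id / A ** P ++ T
id / id ** P ++ T
id / id ** A ++ T
id / id ** id ++ T
id / id ** id ++ F
id / id ** id ++ P
id / id ** id ++ A
id / id ** id ++ c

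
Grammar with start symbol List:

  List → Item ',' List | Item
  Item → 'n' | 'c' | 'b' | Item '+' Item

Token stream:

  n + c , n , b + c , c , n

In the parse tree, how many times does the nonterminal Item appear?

[List [Item [Item n] + [Item c]] , [List [Item n] , [List [Item [Item b] + [Item c]] , [List [Item c] , [List [Item n]]]]]]

9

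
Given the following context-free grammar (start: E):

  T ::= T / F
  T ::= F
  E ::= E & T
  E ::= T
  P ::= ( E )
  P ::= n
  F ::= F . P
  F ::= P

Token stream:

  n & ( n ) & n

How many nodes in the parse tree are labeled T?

[E [E [E [T [F [P n]]]] & [T [F [P ( [E [T [F [P n]]]] )]]]] & [T [F [P n]]]]

4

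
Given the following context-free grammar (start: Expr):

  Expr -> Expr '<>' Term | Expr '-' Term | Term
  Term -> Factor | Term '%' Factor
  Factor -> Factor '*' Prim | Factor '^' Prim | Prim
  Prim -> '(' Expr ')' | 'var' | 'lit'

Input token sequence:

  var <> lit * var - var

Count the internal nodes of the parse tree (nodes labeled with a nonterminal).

[Expr [Expr [Expr [Term [Factor [Prim var]]]] <> [Term [Factor [Factor [Prim lit]] * [Prim var]]]] - [Term [Factor [Prim var]]]]

14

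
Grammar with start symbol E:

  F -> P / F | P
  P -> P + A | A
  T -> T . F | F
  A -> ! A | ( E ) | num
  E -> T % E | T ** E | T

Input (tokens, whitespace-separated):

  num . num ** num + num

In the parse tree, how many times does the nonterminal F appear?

3

[E [T [T [F [P [A num]]]] . [F [P [A num]]]] ** [E [T [F [P [P [A num]] + [A num]]]]]]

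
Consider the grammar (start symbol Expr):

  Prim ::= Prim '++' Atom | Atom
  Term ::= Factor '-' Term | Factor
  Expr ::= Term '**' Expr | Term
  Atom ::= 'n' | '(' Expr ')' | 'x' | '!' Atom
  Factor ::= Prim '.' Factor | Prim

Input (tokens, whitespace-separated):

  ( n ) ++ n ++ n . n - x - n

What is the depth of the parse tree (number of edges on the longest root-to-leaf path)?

[Expr [Term [Factor [Prim [Prim [Prim [Atom ( [Expr [Term [Factor [Prim [Atom n]]]]] )]] ++ [Atom n]] ++ [Atom n]] . [Factor [Prim [Atom n]]]] - [Term [Factor [Prim [Atom x]]] - [Term [Factor [Prim [Atom n]]]]]]]

12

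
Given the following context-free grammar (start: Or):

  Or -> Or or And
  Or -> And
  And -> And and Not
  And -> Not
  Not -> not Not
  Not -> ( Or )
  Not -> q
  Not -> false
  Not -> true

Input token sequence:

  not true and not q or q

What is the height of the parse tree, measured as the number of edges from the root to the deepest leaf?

[Or [Or [And [And [Not not [Not true]]] and [Not not [Not q]]]] or [And [Not q]]]

6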